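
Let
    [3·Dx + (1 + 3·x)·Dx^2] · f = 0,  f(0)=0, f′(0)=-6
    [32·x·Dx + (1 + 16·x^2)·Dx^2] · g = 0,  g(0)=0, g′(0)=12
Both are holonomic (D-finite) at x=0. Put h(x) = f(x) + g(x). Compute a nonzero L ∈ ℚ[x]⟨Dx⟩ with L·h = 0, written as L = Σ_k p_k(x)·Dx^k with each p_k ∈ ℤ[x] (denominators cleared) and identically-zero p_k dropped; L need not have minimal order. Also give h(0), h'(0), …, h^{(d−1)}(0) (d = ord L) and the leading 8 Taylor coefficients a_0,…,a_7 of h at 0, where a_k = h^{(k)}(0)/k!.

L = (-96 - 864·x + 4608·x^2 + 4608·x^3)·Dx + (-50 - 192·x + 672·x^2 + 9216·x^3 + 9216·x^4)·Dx^2 + (-3 + 23·x + 96·x^2 + 512·x^3 + 2304·x^4 + 2304·x^5)·Dx^3  (order 3).
h: a_k = 0, 6, 9, -82, 81/2, 2586/5, 243, -53526/7, …
ICs: h(0) = 0, h′(0) = 6, h′′(0) = 18.

f: a_k = 0, -6, 9, -18, 81/2, -486/5, 243, -4374/7, …
g: a_k = 0, 12, 0, -64, 0, 3072/5, 0, -49152/7, …
Sum ⇒ L₀ = lclm(L_f,L_g) in ℚ(x)⟨Dx⟩.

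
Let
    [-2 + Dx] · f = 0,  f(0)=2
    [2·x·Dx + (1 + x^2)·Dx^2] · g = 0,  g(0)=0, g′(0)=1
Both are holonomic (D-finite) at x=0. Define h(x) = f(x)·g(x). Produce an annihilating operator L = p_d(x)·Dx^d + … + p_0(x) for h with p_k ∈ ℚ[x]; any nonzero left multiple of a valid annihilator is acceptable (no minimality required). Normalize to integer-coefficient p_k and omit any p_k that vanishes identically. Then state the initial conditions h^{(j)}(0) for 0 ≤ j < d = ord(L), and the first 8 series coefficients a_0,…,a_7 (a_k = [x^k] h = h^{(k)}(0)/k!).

f: a_k = 2, 4, 4, 8/3, 4/3, 8/15, 8/45, 16/315, …
g: a_k = 0, 1, 0, -1/3, 0, 1/5, 0, -1/7, …
Sym-product of L_f,L_g gives L₀ (≤ ord 2).
L = (4 - 4·x + 4·x^2) + (-4 + 2·x - 4·x^2)·Dx + (1 + x^2)·Dx^2  (order 2).
h: a_k = 0, 2, 4, 10/3, 4/3, 2/5, 4/9, 26/105, …
ICs: h(0) = 0, h′(0) = 2.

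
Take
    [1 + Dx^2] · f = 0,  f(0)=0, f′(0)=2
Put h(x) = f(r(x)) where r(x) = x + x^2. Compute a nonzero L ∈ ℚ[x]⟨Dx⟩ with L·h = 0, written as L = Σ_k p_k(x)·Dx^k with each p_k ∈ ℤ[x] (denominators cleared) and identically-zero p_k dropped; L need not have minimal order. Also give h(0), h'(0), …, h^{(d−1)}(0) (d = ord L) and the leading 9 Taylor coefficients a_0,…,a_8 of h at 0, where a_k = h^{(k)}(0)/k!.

L = (1 + 6·x + 12·x^2 + 8·x^3) - 2·Dx + (1 + 2·x)·Dx^2  (order 2).
h: a_k = 0, 2, 2, -1/3, -1, -59/60, -1/4, 419/2520, 59/360, …
ICs: h(0) = 0, h′(0) = 2.

f: a_k = 0, 2, 0, -1/3, 0, 1/60, 0, -1/2520, 0, …
f∘r: x↦r, Dx↦Dx/r' in L_f ⇒ L₀.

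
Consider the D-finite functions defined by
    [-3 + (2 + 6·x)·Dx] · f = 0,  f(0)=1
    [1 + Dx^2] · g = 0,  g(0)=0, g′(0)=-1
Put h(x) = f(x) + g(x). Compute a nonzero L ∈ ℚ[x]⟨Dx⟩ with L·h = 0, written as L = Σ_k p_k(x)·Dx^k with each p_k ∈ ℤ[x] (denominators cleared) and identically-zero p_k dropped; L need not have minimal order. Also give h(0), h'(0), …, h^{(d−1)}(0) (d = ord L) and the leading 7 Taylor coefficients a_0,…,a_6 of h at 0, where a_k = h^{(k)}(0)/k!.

f: a_k = 1, 3/2, -9/8, 27/16, -405/128, 1701/256, -15309/1024, …
g: a_k = 0, -1, 0, 1/6, 0, -1/120, 0, …
Weyl lclm of L_f,L_g ⇒ L₀ (ord ≤ 3).
L = (-93 - 72·x - 108·x^2) + (-10 + 18·x + 216·x^2 + 216·x^3)·Dx + (-93 - 72·x - 108·x^2)·Dx^2 + (-10 + 18·x + 216·x^2 + 216·x^3)·Dx^3  (order 3).
h: a_k = 1, 1/2, -9/8, 89/48, -405/128, 25483/3840, -15309/1024, …
ICs: h(0) = 1, h′(0) = 1/2, h′′(0) = -9/4.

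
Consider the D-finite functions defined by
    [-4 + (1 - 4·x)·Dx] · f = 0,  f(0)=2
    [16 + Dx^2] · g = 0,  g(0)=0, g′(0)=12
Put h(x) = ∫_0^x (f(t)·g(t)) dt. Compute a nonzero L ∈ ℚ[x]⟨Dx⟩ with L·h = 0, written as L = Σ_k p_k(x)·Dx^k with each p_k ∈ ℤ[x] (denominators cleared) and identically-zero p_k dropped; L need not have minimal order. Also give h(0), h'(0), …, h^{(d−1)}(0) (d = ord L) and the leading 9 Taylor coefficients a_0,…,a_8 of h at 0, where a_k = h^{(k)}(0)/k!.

f: a_k = 2, 8, 32, 128, 512, 2048, 8192, 32768, 131072, …
g: a_k = 0, 12, 0, -32, 0, 128/5, 0, -1024/105, 0, …
f·g: L₀ = L_f ⊗_s L_g, ord ≤ 1·2.
h=∫h₀ ⇒ L = L₀·Dx.
L = (-16 + 64·x)·Dx + 8·Dx^2 + (-1 + 4·x)·Dx^3  (order 3).
h: a_k = 0, 0, 12, 32, 80, 256, 12928/15, 103424/35, 1085696/105, …
ICs: h(0) = 0, h′(0) = 0, h′′(0) = 24.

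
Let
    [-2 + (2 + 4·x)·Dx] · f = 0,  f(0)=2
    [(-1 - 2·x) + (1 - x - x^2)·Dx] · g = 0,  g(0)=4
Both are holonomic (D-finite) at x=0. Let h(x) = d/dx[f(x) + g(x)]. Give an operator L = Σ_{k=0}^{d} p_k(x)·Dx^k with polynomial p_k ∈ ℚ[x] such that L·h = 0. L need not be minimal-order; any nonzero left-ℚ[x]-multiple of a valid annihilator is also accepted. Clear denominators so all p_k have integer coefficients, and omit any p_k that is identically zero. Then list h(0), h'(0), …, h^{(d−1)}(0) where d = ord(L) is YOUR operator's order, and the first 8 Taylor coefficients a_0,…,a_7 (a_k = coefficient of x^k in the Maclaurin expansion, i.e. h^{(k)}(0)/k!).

f: a_k = 2, 2, -1, 1, -5/4, 7/4, -21/8, 33/8, …
g: a_k = 4, 4, 8, 12, 20, 32, 52, 84, …
Sum ⇒ L₀ = lclm(L_f,L_g) in ℚ(x)⟨Dx⟩.
Differentiate: ansatz ord ≤ ord L₀ ⇒ L.
L = (-6 - 18·x - 24·x^2 - 12·x^3 - 6·x^4) + (-3 - 24·x - 63·x^2 - 72·x^3 - 45·x^4 - 18·x^5)·Dx + (1 + 4·x + 3·x^2 - 6·x^3 - 13·x^4 - 12·x^5 - 4·x^6)·Dx^2  (order 2).
h: a_k = 6, 14, 39, 75, 675/4, 1185/4, 4935/8, 8275/8, …
ICs: h(0) = 6, h′(0) = 14.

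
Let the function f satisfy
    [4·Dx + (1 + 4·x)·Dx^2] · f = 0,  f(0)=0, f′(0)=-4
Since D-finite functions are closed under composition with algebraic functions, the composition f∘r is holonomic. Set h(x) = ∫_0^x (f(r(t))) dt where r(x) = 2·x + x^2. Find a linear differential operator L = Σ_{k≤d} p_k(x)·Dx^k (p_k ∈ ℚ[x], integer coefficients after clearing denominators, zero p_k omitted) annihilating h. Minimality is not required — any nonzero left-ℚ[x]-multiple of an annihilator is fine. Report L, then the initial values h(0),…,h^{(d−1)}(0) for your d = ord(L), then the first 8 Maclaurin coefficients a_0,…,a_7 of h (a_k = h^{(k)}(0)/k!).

L = (7 + 8·x + 4·x^2)·Dx^2 + (1 + 9·x + 12·x^2 + 4·x^3)·Dx^3  (order 3).
h: a_k = 0, 0, -4, 28/3, -104/3, 776/5, -11584/15, 12352/3, …
ICs: h(0) = 0, h′(0) = 0, h′′(0) = -8.

f: a_k = 0, -4, 8, -64/3, 64, -1024/5, 2048/3, -16384/7, …
Substitute x→r, Dx→(1/r')Dx; clear ⇒ L₀.
∫: right-multiply L₀ by Dx.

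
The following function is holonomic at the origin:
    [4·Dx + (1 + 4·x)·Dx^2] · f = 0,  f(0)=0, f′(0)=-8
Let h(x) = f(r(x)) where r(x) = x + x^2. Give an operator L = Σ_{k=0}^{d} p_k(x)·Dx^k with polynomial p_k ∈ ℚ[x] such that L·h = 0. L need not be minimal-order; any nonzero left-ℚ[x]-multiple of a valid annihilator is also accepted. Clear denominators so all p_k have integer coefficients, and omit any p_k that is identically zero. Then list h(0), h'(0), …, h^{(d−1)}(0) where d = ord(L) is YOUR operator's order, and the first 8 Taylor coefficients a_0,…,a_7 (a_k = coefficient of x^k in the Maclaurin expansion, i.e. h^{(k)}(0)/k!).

f: a_k = 0, -8, 16, -128/3, 128, -2048/5, 4096/3, -32768/7, …
L₀ from L_f via x↦r, Dx↦r'^{-1}Dx.
L = 2·Dx + (1 + 2·x)·Dx^2  (order 2).
h: a_k = 0, -8, 8, -32/3, 16, -128/5, 128/3, -512/7, …
ICs: h(0) = 0, h′(0) = -8.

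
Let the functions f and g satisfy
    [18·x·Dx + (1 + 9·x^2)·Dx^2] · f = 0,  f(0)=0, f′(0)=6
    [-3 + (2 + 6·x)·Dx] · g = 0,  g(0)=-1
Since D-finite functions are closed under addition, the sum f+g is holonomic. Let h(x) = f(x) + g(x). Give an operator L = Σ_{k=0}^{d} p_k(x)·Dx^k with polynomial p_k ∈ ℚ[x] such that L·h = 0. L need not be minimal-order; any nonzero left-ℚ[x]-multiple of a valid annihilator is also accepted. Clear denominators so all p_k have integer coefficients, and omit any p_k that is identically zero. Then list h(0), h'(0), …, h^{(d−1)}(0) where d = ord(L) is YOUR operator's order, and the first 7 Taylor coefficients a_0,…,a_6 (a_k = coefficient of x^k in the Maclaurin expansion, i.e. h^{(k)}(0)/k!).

L = (-36 - 270·x + 972·x^2 + 1458·x^3)·Dx + (-33 - 144·x + 270·x^2 + 3888·x^3 + 5103·x^4)·Dx^2 + (-2 + 18·x + 108·x^2 + 324·x^3 + 1134·x^4 + 1458·x^5)·Dx^3  (order 3).
h: a_k = -1, 9/2, 9/8, -315/16, 405/128, 115911/1280, 15309/1024, …
ICs: h(0) = -1, h′(0) = 9/2, h′′(0) = 9/4.

f: a_k = 0, 6, 0, -18, 0, 486/5, 0, …
g: a_k = -1, -3/2, 9/8, -27/16, 405/128, -1701/256, 15309/1024, …
L₀ := lclm(L_f,L_g); ord L₀ ≤ 2+1.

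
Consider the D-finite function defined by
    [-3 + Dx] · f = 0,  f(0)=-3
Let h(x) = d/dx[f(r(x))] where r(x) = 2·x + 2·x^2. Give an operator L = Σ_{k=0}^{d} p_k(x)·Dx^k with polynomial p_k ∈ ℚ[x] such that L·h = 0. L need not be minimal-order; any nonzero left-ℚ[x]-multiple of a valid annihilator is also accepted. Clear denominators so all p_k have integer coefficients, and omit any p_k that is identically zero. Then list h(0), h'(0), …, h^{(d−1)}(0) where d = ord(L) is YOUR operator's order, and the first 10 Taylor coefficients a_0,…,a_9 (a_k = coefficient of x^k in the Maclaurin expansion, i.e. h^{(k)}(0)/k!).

f: a_k = -3, -9, -27/2, -27/2, -81/8, -243/40, -243/80, -729/560, -2187/4480, -729/4480, …
Substitute x→r, Dx→(1/r')Dx; clear ⇒ L₀.
Differentiate: ansatz ord ≤ ord L₀ ⇒ L.
L = (8 + 24·x + 24·x^2) + (-1 - 2·x)·Dx  (order 1).
h: a_k = -18, -144, -648, -2160, -5832, -67392/5, -137376/5, -1767744/35, -594864/7, -4634496/35, …
ICs: h(0) = -18.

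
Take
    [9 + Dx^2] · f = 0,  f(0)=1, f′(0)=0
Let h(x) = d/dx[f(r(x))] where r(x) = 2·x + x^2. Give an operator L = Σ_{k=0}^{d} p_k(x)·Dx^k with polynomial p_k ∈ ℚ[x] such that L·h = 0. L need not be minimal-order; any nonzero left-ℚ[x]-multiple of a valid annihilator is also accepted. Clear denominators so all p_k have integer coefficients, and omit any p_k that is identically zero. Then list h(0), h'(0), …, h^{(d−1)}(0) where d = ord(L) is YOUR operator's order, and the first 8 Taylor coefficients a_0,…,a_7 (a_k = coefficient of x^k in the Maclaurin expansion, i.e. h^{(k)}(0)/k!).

f: a_k = 1, 0, -9/2, 0, 27/8, 0, -81/80, 0, …
L₀ from L_f via x↦r, Dx↦r'^{-1}Dx.
Derive L from L₀ (diff closure).
L = (39 + 144·x + 216·x^2 + 144·x^3 + 36·x^4) + (-3 - 3·x)·Dx + (1 + 2·x + x^2)·Dx^2  (order 2).
h: a_k = 0, -36, -54, 198, 540, 486/5, -5859/5, -55431/35, …
ICs: h(0) = 0, h′(0) = -36.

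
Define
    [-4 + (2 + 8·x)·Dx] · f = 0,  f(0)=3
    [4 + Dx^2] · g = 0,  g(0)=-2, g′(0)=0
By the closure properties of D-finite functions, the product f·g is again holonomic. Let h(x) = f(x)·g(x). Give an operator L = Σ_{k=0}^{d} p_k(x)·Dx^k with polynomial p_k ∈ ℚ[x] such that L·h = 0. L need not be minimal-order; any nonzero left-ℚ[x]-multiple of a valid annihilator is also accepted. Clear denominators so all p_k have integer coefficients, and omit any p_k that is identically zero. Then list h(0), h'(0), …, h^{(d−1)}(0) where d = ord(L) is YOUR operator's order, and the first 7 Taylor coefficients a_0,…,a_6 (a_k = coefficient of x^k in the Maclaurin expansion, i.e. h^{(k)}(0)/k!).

L = (16 + 32·x + 64·x^2) + (-4 - 16·x)·Dx + (1 + 8·x + 16·x^2)·Dx^2  (order 2).
h: a_k = -6, -12, 24, 0, 32, -128, 5888/15, …
ICs: h(0) = -6, h′(0) = -12.

f: a_k = 3, 6, -6, 12, -30, 84, -252, …
g: a_k = -2, 0, 4, 0, -4/3, 0, 8/45, …
f·g: L₀ = L_f ⊗_s L_g, ord ≤ 1·2.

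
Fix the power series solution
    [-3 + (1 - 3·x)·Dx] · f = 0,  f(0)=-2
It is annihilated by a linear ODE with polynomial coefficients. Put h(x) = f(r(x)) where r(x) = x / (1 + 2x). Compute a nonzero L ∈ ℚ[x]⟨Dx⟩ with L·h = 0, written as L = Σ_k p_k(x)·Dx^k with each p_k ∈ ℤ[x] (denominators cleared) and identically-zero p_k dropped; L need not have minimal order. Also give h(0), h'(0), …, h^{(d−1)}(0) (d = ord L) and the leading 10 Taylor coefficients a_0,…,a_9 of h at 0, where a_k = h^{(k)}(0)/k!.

f: a_k = -2, -6, -18, -54, -162, -486, -1458, -4374, -13122, -39366, …
Change of var in L_f (x↦r) gives L₀.
L = 3 + (-1 - x + 2·x^2)·Dx  (order 1).
h: a_k = -2, -6, -6, -6, -6, -6, -6, -6, -6, -6, …
ICs: h(0) = -2.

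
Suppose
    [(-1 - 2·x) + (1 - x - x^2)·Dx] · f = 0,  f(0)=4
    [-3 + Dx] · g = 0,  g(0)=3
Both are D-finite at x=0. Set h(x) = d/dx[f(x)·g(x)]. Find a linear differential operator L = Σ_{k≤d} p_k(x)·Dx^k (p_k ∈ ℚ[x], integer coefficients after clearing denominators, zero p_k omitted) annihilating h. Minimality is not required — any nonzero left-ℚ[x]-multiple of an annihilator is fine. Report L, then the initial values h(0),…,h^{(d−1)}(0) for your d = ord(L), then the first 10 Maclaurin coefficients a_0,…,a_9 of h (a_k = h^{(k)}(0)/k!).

L = (19 - 6·x - 21·x^2 + 6·x^3 + 9·x^4) + (-4 + 5·x + 6·x^2 - 4·x^3 - 3·x^4)·Dx  (order 1).
h: a_k = 48, 228, 648, 1482, 3054, 59607/10, 56331/5, 2917443/140, 10621719/280, 76384257/1120, …
ICs: h(0) = 48.

f: a_k = 4, 4, 8, 12, 20, 32, 52, 84, 136, 220, …
g: a_k = 3, 9, 27/2, 27/2, 81/8, 243/40, 243/80, 729/560, 2187/4480, 729/4480, …
Product ⇒ symmetric product L₀, ord ≤ 1.
h₀' ⇒ L via d/dx closure of L₀.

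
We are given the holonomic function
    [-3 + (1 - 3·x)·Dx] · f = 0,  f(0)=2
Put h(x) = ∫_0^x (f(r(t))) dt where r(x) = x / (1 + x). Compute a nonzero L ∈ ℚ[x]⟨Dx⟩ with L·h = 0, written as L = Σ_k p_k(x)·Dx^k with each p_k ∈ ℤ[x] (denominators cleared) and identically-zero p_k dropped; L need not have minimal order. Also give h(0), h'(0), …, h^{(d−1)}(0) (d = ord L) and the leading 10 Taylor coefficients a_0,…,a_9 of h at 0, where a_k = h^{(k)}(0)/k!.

f: a_k = 2, 6, 18, 54, 162, 486, 1458, 4374, 13122, 39366, …
h₀=f(r): pull back L_f along r ⇒ L₀.
h=∫₀ˣh₀: take L = L₀·Dx.
L = 3·Dx + (-1 + x + 2·x^2)·Dx^2  (order 2).
h: a_k = 0, 2, 3, 4, 6, 48/5, 16, 192/7, 48, 256/3, …
ICs: h(0) = 0, h′(0) = 2.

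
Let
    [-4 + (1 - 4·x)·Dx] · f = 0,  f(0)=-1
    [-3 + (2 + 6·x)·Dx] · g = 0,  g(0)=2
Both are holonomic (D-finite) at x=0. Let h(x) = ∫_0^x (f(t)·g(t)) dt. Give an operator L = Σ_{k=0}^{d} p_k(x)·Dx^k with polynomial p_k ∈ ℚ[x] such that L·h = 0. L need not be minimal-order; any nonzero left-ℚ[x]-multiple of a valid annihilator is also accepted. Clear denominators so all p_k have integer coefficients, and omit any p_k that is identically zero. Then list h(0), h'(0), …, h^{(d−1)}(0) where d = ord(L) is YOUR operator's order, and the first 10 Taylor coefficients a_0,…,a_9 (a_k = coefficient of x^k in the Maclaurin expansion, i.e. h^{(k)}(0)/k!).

L = (11 + 12·x)·Dx + (-2 + 2·x + 24·x^2)·Dx^2  (order 2).
h: a_k = 0, -2, -11/2, -167/12, -1363/32, -43211/320, -347389/768, -791845/512, -44415491/8192, -2839776755/147456, …
ICs: h(0) = 0, h′(0) = -2.

f: a_k = -1, -4, -16, -64, -256, -1024, -4096, -16384, -65536, -262144, …
g: a_k = 2, 3, -9/4, 27/8, -405/64, 1701/128, -15309/512, 72171/1024, -2814669/16384, 14073345/32768, …
L₀ := L_f ⊗_s L_g (sym. prod.), ord ≤ 1.
h=∫₀ˣh₀: take L = L₀·Dx.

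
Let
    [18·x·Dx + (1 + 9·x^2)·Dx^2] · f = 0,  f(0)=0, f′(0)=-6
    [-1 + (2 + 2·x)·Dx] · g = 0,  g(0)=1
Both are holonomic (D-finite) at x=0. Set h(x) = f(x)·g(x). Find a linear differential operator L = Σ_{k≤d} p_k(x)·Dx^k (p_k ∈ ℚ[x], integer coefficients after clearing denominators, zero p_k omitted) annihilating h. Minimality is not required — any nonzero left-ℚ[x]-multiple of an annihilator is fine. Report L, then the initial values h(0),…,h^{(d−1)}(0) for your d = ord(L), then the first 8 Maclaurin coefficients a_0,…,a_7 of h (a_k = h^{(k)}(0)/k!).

L = (3 - 36·x - 9·x^2) + (-4 + 68·x + 108·x^2 + 36·x^3)·Dx + (4 + 8·x + 40·x^2 + 72·x^3 + 36·x^4)·Dx^2  (order 2).
h: a_k = 0, -6, -3, 75/4, 69/8, -31749/320, -30489/640, 11404773/17920, …
ICs: h(0) = 0, h′(0) = -6.

f: a_k = 0, -6, 0, 18, 0, -486/5, 0, 4374/7, …
g: a_k = 1, 1/2, -1/8, 1/16, -5/128, 7/256, -21/1024, 33/2048, …
L₀ := L_f ⊗_s L_g (sym. prod.), ord ≤ 2.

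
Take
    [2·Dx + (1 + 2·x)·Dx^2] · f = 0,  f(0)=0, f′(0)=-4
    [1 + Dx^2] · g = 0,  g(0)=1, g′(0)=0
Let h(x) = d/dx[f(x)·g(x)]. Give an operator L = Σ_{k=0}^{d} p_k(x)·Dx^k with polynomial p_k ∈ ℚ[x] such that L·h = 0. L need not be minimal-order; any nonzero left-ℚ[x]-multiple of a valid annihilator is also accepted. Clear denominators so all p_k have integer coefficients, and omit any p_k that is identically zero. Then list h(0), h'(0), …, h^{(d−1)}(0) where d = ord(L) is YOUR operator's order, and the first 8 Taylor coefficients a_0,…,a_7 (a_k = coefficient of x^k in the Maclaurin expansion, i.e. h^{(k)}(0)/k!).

f: a_k = 0, -4, 4, -16/3, 8, -64/5, 64/3, -256/7, …
g: a_k = 1, 0, -1/2, 0, 1/24, 0, -1/720, 0, …
Sym-product of L_f,L_g gives L₀ (≤ ord 4).
h₀' ⇒ L via d/dx closure of L₀.
L = (-52 - 31·x - 87·x^2 - 96·x^3 - 8·x^4 + 48·x^5 + 16·x^6) + (-33 - 98·x - 80·x^2 + 80·x^4 + 32·x^5)·Dx + (-55 - 46·x - 110·x^2 - 96·x^3 + 32·x^4 + 96·x^5 + 32·x^6)·Dx^2 + (-33 - 98·x - 80·x^2 + 80·x^4 + 32·x^5)·Dx^3 + (-3 - 15·x - 23·x^2 + 40·x^4 + 48·x^5 + 16·x^6)·Dx^4  (order 4).
h: a_k = -4, 8, -10, 24, -103/2, 105, -12763/60, 19318/45, …
ICs: h(0) = -4, h′(0) = 8, h′′(0) = -20, h′′′(0) = 144.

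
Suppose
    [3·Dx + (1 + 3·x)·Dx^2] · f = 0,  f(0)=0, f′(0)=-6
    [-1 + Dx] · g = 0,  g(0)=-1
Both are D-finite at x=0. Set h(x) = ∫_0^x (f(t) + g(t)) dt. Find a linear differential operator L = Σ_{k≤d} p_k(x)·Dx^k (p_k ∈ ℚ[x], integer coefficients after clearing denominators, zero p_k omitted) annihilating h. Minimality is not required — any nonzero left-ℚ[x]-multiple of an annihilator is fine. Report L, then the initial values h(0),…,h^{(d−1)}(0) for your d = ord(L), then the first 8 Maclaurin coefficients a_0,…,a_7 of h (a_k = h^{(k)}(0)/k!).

L = (-21 - 9·x)·Dx^2 + (17 - 6·x - 9·x^2)·Dx^3 + (4 + 15·x + 9·x^2)·Dx^4  (order 4).
h: a_k = 0, -1, -7/2, 17/6, -109/24, 971/120, -2333/144, 174959/5040, …
ICs: h(0) = 0, h′(0) = -1, h′′(0) = -7, h′′′(0) = 17.

f: a_k = 0, -6, 9, -18, 81/2, -486/5, 243, -4374/7, …
g: a_k = -1, -1, -1/2, -1/6, -1/24, -1/120, -1/720, -1/5040, …
Weyl lclm of L_f,L_g ⇒ L₀ (ord ≤ 3).
Integrate: L := L₀·Dx.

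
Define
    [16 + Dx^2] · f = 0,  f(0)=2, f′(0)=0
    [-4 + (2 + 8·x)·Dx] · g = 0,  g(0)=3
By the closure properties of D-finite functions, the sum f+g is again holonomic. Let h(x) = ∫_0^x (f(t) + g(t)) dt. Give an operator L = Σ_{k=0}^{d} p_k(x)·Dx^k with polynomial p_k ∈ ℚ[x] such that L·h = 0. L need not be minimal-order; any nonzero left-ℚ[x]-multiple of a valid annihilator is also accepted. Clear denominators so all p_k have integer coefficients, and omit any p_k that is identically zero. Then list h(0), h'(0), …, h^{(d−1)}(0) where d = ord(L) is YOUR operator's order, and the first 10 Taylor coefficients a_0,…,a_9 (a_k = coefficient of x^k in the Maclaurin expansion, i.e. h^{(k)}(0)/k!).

f: a_k = 2, 0, -16, 0, 64/3, 0, -512/45, 0, 1024/315, 0, …
g: a_k = 3, 6, -6, 12, -30, 84, -252, 792, -2574, 8580, …
Weyl lclm of L_f,L_g ⇒ L₀ (ord ≤ 3).
∫: right-multiply L₀ by Dx.
L = (-224 - 1024·x - 2048·x^2)·Dx + (48 + 704·x + 3072·x^2 + 4096·x^3)·Dx^2 + (-14 - 64·x - 128·x^2)·Dx^3 + (3 + 44·x + 192·x^2 + 256·x^3)·Dx^4  (order 4).
h: a_k = 0, 5, 3, -22/3, 3, -26/15, 14, -11852/315, 99, -809786/2835, …
ICs: h(0) = 0, h′(0) = 5, h′′(0) = 6, h′′′(0) = -44.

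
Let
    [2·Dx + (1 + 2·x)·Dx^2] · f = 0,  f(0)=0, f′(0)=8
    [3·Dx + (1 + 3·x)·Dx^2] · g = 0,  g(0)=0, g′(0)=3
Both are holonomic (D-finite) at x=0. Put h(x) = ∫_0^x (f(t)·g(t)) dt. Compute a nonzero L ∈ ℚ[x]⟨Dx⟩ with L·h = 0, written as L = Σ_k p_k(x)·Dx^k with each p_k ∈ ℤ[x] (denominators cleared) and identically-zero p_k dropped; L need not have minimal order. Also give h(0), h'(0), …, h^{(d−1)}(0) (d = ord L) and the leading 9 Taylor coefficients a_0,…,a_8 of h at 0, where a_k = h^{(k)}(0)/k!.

f: a_k = 0, 8, -8, 32/3, -16, 128/5, -128/3, 512/7, -128, …
g: a_k = 0, 3, -9/2, 9, -81/4, 243/5, -243/2, 2187/7, -6561/8, …
Sym-product of L_f,L_g gives L₀ (≤ ord 4).
h=∫h₀ ⇒ L = L₀·Dx.
L = (156 + 720·x + 864·x^2)·Dx^2 + (310 + 2244·x + 5400·x^2 + 4320·x^3)·Dx^3 + (88 + 860·x + 3132·x^2 + 5040·x^3 + 3024·x^4)·Dx^4 + (5 + 62·x + 305·x^2 + 744·x^3 + 900·x^4 + 432·x^5)·Dx^5  (order 5).
h: a_k = 0, 0, 0, 8, -15, 28, -55, 3978/35, -491/2, …
ICs: h(0) = 0, h′(0) = 0, h′′(0) = 0, h′′′(0) = 48, h′′′′(0) = -360.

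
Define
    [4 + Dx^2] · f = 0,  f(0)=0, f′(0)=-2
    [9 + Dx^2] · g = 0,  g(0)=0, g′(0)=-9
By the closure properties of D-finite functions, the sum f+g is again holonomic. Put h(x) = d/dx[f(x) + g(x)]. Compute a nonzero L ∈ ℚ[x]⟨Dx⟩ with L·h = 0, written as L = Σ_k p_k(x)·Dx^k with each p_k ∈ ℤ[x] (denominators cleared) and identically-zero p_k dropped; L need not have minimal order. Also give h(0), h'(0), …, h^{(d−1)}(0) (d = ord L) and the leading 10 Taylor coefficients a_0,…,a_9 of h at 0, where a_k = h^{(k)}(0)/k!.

f: a_k = 0, -2, 0, 4/3, 0, -4/15, 0, 8/315, 0, -4/2835, …
g: a_k = 0, -9, 0, 27/2, 0, -243/40, 0, 729/560, 0, -729/4480, …
h₀=f+g: left-lcm gives L₀, ord ≤ 4.
h=h₀': d/dx-closure on L₀ ⇒ L.
L = 36 + 13·Dx^2 + Dx^4  (order 4).
h: a_k = -11, 0, 89/2, 0, -761/24, 0, 6689/720, 0, -59561/40320, 0, …
ICs: h(0) = -11, h′(0) = 0, h′′(0) = 89, h′′′(0) = 0.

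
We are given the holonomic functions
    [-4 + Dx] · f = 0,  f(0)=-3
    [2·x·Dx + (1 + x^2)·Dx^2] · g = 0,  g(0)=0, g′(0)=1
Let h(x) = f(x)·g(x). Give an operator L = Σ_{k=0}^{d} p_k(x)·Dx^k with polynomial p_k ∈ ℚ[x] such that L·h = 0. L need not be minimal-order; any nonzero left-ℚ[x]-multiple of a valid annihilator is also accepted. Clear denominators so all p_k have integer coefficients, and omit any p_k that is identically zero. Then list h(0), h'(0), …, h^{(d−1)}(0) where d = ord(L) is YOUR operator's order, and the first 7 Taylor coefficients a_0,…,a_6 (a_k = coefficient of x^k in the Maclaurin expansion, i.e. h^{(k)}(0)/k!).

L = (16 - 8·x + 16·x^2) + (-8 + 2·x - 8·x^2)·Dx + (1 + x^2)·Dx^2  (order 2).
h: a_k = 0, -3, -12, -23, -28, -123/5, -52/3, …
ICs: h(0) = 0, h′(0) = -3.

f: a_k = -3, -12, -24, -32, -32, -128/5, -256/15, …
g: a_k = 0, 1, 0, -1/3, 0, 1/5, 0, …
f·g: L₀ = L_f ⊗_s L_g, ord ≤ 1·2.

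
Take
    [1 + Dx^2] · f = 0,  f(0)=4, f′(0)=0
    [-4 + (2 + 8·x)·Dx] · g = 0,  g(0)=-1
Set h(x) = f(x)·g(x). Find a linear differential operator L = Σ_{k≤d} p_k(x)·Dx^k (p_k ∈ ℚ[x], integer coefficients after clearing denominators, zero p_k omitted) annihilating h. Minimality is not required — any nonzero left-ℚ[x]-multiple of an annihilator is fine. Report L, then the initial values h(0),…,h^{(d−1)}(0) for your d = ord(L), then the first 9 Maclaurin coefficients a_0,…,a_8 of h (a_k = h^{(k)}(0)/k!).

L = (13 + 8·x + 16·x^2) + (-4 - 16·x)·Dx + (1 + 8·x + 16·x^2)·Dx^2  (order 2).
h: a_k = -4, -8, 10, -12, 215/6, -313/3, 56941/180, -90059/90, 32917807/10080, …
ICs: h(0) = -4, h′(0) = -8.

f: a_k = 4, 0, -2, 0, 1/6, 0, -1/180, 0, 1/10080, …
g: a_k = -1, -2, 2, -4, 10, -28, 84, -264, 858, …
f·g: L₀ = L_f ⊗_s L_g, ord ≤ 2·1.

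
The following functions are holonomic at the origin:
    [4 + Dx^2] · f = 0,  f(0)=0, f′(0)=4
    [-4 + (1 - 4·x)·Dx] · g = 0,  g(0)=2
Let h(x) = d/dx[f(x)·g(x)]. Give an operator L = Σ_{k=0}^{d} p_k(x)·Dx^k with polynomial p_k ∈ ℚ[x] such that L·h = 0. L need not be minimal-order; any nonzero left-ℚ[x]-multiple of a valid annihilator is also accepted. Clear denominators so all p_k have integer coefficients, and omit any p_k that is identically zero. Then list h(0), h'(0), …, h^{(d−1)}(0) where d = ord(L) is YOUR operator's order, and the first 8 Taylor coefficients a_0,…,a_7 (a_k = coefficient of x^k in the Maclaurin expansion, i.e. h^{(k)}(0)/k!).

f: a_k = 0, 4, 0, -8/3, 0, 8/15, 0, -16/315, …
g: a_k = 2, 8, 32, 128, 512, 2048, 8192, 32768, …
Product ⇒ symmetric product L₀, ord ≤ 2.
Differentiate: ansatz ord ≤ ord L₀ ⇒ L.
L = (-28 - 32·x + 64·x^2) + (-8 + 32·x)·Dx + (1 - 8·x + 16·x^2)·Dx^2  (order 2).
h: a_k = 8, 64, 368, 5888/3, 29456/3, 235648/5, 9897184/45, 316709888/315, …
ICs: h(0) = 8, h′(0) = 64.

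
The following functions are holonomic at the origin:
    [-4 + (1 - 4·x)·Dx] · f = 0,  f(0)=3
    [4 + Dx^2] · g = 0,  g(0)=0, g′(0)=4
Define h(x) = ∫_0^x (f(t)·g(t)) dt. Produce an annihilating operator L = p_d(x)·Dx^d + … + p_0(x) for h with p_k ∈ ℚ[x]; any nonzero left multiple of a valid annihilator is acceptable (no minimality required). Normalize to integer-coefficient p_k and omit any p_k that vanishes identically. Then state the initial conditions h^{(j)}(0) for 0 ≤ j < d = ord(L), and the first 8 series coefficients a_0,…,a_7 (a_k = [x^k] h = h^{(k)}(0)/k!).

L = (-4 + 16·x)·Dx + 8·Dx^2 + (-1 + 4·x)·Dx^3  (order 3).
h: a_k = 0, 0, 6, 16, 46, 736/5, 7364/15, 8416/5, …
ICs: h(0) = 0, h′(0) = 0, h′′(0) = 12.

f: a_k = 3, 12, 48, 192, 768, 3072, 12288, 49152, …
g: a_k = 0, 4, 0, -8/3, 0, 8/15, 0, -16/315, …
h₀=f·g: eliminate ⇒ L₀, order ≤ 1·2.
h=∫h₀ ⇒ L = L₀·Dx.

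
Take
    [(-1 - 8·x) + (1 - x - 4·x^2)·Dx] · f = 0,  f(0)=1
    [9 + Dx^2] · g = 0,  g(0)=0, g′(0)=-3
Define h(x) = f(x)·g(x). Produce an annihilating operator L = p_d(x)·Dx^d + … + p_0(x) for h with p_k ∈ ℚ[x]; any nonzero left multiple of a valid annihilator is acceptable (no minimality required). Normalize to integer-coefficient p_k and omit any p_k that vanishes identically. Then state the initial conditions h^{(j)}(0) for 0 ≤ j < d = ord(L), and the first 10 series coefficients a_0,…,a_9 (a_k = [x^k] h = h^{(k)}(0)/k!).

L = (-1 + 9·x + 36·x^2) + (2 + 16·x)·Dx + (-1 + x + 4·x^2)·Dx^2  (order 2).
h: a_k = 0, -3, -3, -21/2, -45/2, -2661/40, -6261/40, -236427/560, -587043/560, -12262251/4480, …
ICs: h(0) = 0, h′(0) = -3.

f: a_k = 1, 1, 5, 9, 29, 65, 181, 441, 1165, 2929, …
g: a_k = 0, -3, 0, 9/2, 0, -81/40, 0, 243/560, 0, -243/4480, …
h₀=f·g: eliminate ⇒ L₀, order ≤ 1·2.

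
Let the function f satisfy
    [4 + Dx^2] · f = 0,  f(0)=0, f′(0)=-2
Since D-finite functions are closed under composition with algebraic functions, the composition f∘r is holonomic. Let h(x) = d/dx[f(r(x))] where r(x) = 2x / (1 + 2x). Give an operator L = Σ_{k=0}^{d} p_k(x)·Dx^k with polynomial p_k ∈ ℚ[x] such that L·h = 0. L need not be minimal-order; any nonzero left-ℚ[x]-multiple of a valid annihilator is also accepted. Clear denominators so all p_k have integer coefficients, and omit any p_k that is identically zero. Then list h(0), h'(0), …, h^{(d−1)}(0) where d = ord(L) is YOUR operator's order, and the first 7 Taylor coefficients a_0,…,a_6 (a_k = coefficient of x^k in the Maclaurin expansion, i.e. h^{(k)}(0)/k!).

f: a_k = 0, -2, 0, 4/3, 0, -4/15, 0, …
h₀=f(r): pull back L_f along r ⇒ L₀.
h=h₀': d/dx-closure on L₀ ⇒ L.
L = (40 + 96·x + 96·x^2) + (12 + 72·x + 144·x^2 + 96·x^3)·Dx + (1 + 8·x + 24·x^2 + 32·x^3 + 16·x^4)·Dx^2  (order 2).
h: a_k = -4, 16, -16, -128, 2752/3, -3840, 565504/45, …
ICs: h(0) = -4, h′(0) = 16.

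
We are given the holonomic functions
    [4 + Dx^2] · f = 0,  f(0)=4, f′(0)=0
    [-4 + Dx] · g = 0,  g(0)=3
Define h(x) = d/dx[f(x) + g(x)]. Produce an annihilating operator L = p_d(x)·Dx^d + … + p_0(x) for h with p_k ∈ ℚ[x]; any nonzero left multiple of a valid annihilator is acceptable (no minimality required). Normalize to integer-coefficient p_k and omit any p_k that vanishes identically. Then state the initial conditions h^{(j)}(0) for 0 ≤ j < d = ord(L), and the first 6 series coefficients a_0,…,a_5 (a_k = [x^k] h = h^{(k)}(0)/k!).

f: a_k = 4, 0, -8, 0, 8/3, 0, …
g: a_k = 3, 12, 24, 32, 32, 128/5, …
Sum ⇒ L₀ = lclm(L_f,L_g) in ℚ(x)⟨Dx⟩.
Differentiate: ansatz ord ≤ ord L₀ ⇒ L.
L = 16 - 4·Dx + 4·Dx^2 - Dx^3  (order 3).
h: a_k = 12, 32, 96, 416/3, 128, 1504/15, …
ICs: h(0) = 12, h′(0) = 32, h′′(0) = 192.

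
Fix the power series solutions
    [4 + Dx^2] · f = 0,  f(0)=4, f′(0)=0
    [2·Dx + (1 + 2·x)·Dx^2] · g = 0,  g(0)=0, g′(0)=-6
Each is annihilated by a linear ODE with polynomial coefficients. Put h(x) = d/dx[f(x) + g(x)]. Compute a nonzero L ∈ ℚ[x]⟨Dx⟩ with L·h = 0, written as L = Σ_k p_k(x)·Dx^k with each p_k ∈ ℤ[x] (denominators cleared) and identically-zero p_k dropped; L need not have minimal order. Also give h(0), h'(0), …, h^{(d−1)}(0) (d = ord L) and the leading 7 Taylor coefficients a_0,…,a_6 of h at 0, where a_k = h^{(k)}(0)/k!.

L = (56 + 32·x + 32·x^2) + (12 + 40·x + 48·x^2 + 32·x^3)·Dx + (14 + 8·x + 8·x^2)·Dx^2 + (3 + 10·x + 12·x^2 + 8·x^3)·Dx^3  (order 3).
h: a_k = -6, -4, -24, 176/3, -96, 2848/15, -384, …
ICs: h(0) = -6, h′(0) = -4, h′′(0) = -48.

f: a_k = 4, 0, -8, 0, 8/3, 0, -16/45, …
g: a_k = 0, -6, 6, -8, 12, -96/5, 32, …
Weyl lclm of L_f,L_g ⇒ L₀ (ord ≤ 4).
Differentiate: ansatz ord ≤ ord L₀ ⇒ L.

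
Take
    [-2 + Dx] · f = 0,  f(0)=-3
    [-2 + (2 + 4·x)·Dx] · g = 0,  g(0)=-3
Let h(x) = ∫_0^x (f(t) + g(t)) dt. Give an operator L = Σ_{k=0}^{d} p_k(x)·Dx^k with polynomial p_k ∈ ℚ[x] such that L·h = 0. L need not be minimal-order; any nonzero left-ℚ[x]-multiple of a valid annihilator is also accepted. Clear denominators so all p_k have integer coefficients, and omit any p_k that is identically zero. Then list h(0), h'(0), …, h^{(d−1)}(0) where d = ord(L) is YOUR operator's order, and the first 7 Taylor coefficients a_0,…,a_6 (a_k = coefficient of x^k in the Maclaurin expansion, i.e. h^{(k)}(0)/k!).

L = (6 + 8·x)·Dx + (-5 - 16·x - 16·x^2)·Dx^2 + (1 + 6·x + 8·x^2)·Dx^3  (order 3).
h: a_k = 0, -6, -9/2, -3/2, -11/8, -1/40, -137/240, …
ICs: h(0) = 0, h′(0) = -6, h′′(0) = -9.

f: a_k = -3, -6, -6, -4, -2, -4/5, -4/15, …
g: a_k = -3, -3, 3/2, -3/2, 15/8, -21/8, 63/16, …
f+g: L₀ = lclm(L_f,L_g), ord ≤ 1+1.
h=∫₀ˣh₀: take L = L₀·Dx.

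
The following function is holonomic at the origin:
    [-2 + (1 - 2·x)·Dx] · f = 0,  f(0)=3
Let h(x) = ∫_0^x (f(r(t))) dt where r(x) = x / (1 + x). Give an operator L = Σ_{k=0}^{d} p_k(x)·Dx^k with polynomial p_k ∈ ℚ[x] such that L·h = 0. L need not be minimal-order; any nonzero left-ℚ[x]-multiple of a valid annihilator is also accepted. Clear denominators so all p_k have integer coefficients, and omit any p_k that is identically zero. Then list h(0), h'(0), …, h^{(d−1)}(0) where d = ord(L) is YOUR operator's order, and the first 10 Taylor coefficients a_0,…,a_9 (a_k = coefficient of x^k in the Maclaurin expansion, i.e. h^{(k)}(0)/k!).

f: a_k = 3, 6, 12, 24, 48, 96, 192, 384, 768, 1536, …
Change of var in L_f (x↦r) gives L₀.
h=∫h₀ ⇒ L = L₀·Dx.
L = 2·Dx + (-1 + x^2)·Dx^2  (order 2).
h: a_k = 0, 3, 3, 2, 3/2, 6/5, 1, 6/7, 3/4, 2/3, …
ICs: h(0) = 0, h′(0) = 3.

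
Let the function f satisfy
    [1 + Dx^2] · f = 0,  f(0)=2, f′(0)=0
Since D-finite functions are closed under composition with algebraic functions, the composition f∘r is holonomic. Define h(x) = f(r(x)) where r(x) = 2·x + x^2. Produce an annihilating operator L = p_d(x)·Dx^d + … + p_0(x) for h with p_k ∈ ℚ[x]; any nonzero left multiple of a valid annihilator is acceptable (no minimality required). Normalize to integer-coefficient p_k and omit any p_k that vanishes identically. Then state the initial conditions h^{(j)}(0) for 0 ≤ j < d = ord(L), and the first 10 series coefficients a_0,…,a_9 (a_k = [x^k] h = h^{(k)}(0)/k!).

L = (4 + 12·x + 12·x^2 + 4·x^3) - Dx + (1 + x)·Dx^2  (order 2).
h: a_k = 2, 0, -4, -4, 1/3, 8/3, 82/45, 2/15, -719/1260, -124/315, …
ICs: h(0) = 2, h′(0) = 0.

f: a_k = 2, 0, -1, 0, 1/12, 0, -1/360, 0, 1/20160, 0, …
f∘r: x↦r, Dx↦Dx/r' in L_f ⇒ L₀.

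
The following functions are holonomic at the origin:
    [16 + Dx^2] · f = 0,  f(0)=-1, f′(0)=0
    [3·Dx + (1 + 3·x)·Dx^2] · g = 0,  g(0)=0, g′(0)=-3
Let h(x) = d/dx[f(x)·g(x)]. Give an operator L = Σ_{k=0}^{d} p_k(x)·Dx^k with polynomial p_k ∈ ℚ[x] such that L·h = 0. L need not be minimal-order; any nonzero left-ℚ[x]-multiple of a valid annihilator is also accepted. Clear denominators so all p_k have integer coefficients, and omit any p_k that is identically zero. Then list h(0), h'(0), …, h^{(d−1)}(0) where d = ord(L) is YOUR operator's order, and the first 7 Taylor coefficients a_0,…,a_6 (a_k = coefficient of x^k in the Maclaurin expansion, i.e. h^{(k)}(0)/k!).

L = (-252256 - 1400832·x + 774144·x^2 + 36937728·x^3 + 133871616·x^4 + 191102976·x^5 + 95551488·x^6) + (-43296 + 45216·x + 2557440·x^2 + 11404800·x^3 + 19906560·x^4 + 11943936·x^5)·Dx + (-14630 - 16992·x + 831600·x^2 + 6110208·x^3 + 17853696·x^4 + 23887872·x^5 + 11943936·x^6)·Dx^2 + (-2706 + 2826·x + 159840·x^2 + 712800·x^3 + 1244160·x^4 + 746496·x^5)·Dx^3 + (71 + 4410·x + 48951·x^2 + 237600·x^3 + 592920·x^4 + 746496·x^5 + 373248·x^6)·Dx^4  (order 4).
h: a_k = 3, -9, -45, 63, 43, -45, 269/15, …
ICs: h(0) = 3, h′(0) = -9, h′′(0) = -90, h′′′(0) = 378.

f: a_k = -1, 0, 8, 0, -32/3, 0, 256/45, …
g: a_k = 0, -3, 9/2, -9, 81/4, -243/5, 243/2, …
f·g: L₀ = L_f ⊗_s L_g, ord ≤ 2·2.
Differentiate: ansatz ord ≤ ord L₀ ⇒ L.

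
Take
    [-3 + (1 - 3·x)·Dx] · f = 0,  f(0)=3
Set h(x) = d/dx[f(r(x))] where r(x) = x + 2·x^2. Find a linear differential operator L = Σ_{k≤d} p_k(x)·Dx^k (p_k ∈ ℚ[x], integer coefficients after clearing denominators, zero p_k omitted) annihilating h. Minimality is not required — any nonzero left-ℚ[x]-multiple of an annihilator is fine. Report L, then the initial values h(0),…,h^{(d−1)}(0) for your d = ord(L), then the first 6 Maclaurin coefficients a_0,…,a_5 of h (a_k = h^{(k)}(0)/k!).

f: a_k = 3, 9, 27, 81, 243, 729, …
h₀=f(r): pull back L_f along r ⇒ L₀.
Differentiate: ansatz ord ≤ ord L₀ ⇒ L.
L = (10 + 36·x + 72·x^2) + (-1 - x + 18·x^2 + 24·x^3)·Dx  (order 1).
h: a_k = 9, 90, 567, 3348, 18225, 95742, …
ICs: h(0) = 9.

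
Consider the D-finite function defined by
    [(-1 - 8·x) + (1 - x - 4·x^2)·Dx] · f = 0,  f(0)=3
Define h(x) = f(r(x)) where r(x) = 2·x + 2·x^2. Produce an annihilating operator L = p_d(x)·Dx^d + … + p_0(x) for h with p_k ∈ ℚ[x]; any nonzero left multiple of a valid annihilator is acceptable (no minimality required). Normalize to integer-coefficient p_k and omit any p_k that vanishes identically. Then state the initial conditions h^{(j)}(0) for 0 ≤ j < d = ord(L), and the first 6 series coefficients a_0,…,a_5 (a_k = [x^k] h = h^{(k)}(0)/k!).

f: a_k = 3, 3, 15, 27, 87, 195, …
Substitute x→r, Dx→(1/r')Dx; clear ⇒ L₀.
L = (2 + 36·x + 96·x^2 + 64·x^3) + (-1 + 2·x + 18·x^2 + 32·x^3 + 16·x^4)·Dx  (order 1).
h: a_k = 3, 6, 66, 336, 2100, 12456, …
ICs: h(0) = 3.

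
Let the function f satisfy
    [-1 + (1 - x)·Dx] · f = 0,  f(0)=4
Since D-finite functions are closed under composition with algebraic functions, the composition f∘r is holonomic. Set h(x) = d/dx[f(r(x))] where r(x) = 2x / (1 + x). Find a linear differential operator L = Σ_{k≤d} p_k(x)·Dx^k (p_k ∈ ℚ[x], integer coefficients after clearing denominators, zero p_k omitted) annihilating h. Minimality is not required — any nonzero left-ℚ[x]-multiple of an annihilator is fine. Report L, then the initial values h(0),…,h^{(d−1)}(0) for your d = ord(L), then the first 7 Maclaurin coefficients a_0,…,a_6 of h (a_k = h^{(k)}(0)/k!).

L = 2 + (-1 + x)·Dx  (order 1).
h: a_k = 8, 16, 24, 32, 40, 48, 56, …
ICs: h(0) = 8.

f: a_k = 4, 4, 4, 4, 4, 4, 4, …
L₀ from L_f via x↦r, Dx↦r'^{-1}Dx.
h₀' ⇒ L via d/dx closure of L₀.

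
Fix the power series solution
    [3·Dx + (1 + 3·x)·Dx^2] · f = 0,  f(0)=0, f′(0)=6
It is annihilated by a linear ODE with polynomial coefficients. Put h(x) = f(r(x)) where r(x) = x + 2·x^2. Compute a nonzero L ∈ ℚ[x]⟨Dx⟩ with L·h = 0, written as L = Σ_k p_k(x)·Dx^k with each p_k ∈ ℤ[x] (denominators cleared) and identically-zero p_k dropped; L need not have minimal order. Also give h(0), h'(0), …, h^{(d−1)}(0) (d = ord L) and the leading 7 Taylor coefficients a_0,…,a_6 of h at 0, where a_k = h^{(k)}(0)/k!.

f: a_k = 0, 6, -9, 18, -81/2, 486/5, -243, …
Substitute x→r, Dx→(1/r')Dx; clear ⇒ L₀.
L = (-1 + 12·x + 24·x^2)·Dx + (1 + 7·x + 18·x^2 + 24·x^3)·Dx^2  (order 2).
h: a_k = 0, 6, 3, -18, 63/2, -54/5, -99, …
ICs: h(0) = 0, h′(0) = 6.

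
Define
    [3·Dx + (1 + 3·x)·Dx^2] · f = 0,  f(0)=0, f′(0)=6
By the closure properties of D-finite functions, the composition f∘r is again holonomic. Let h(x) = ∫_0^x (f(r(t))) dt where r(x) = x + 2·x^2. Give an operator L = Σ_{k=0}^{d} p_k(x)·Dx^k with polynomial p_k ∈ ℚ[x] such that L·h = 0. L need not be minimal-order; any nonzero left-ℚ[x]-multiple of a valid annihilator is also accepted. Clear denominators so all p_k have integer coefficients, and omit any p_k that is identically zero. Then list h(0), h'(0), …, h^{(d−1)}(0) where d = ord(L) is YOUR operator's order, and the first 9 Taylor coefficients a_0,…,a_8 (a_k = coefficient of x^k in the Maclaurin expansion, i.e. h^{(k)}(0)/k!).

L = (-1 + 12·x + 24·x^2)·Dx^2 + (1 + 7·x + 18·x^2 + 24·x^3)·Dx^3  (order 3).
h: a_k = 0, 0, 3, 1, -9/2, 63/10, -9/5, -99/7, 1053/28, …
ICs: h(0) = 0, h′(0) = 0, h′′(0) = 6.

f: a_k = 0, 6, -9, 18, -81/2, 486/5, -243, 4374/7, -6561/4, …
h₀=f(r): pull back L_f along r ⇒ L₀.
∫: right-multiply L₀ by Dx.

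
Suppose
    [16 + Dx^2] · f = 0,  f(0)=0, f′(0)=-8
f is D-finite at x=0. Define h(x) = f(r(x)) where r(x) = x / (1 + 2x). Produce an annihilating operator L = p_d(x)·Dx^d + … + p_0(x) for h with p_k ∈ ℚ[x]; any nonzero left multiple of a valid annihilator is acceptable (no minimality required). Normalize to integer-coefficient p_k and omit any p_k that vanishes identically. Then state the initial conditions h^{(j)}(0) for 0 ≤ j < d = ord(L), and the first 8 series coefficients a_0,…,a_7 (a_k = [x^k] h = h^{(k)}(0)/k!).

f: a_k = 0, -8, 0, 64/3, 0, -256/15, 0, 2048/315, …
Change of var in L_f (x↦r) gives L₀.
L = 16 + (4 + 24·x + 48·x^2 + 32·x^3)·Dx + (1 + 8·x + 24·x^2 + 32·x^3 + 16·x^4)·Dx^2  (order 2).
h: a_k = 0, -8, 16, -32/3, -64, 5504/15, -1280, 1131008/315, …
ICs: h(0) = 0, h′(0) = -8.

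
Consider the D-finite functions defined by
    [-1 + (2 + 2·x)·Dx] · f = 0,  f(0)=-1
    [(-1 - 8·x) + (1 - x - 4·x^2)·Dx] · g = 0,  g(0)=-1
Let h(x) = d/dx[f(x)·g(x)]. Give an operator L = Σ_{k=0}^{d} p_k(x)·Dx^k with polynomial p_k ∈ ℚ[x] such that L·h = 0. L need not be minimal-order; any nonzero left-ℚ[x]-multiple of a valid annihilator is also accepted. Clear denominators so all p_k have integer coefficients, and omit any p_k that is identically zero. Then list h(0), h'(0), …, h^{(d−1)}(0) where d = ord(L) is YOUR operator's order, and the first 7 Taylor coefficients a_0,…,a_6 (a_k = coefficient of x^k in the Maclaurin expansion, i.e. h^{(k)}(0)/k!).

f: a_k = -1, -1/2, 1/8, -1/16, 5/128, -7/256, 21/1024, …
g: a_k = -1, -1, -5, -9, -29, -65, -181, …
h₀=f·g: eliminate ⇒ L₀, order ≤ 1·1.
Differentiate: ansatz ord ≤ ord L₀ ⇒ L.
L = (43 + 210·x + 603·x^2 + 680·x^3 + 240·x^4) + (-6 - 34·x + 6·x^2 + 194·x^3 + 256·x^4 + 96·x^5)·Dx  (order 1).
h: a_k = 3/2, 43/4, 549/16, 4211/32, 100705/256, 645885/512, 7525945/2048, …
ICs: h(0) = 3/2.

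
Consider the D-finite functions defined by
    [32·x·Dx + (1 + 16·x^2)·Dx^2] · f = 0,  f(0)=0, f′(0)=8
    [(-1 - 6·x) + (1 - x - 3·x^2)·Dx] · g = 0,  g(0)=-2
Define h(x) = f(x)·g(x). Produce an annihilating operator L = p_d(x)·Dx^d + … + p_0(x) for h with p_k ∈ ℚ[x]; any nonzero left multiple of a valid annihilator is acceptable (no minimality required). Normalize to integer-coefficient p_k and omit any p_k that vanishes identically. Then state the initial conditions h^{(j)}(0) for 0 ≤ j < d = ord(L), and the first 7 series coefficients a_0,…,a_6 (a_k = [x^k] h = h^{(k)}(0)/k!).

f: a_k = 0, 8, 0, -128/3, 0, 2048/5, 0, …
g: a_k = -2, -2, -8, -14, -38, -80, -194, …
h₀=f·g: eliminate ⇒ L₀, order ≤ 2·1.
L = (6 + 32·x + 288·x^2) + (2 - 20·x + 64·x^2 + 288·x^3)·Dx + (-1 + x - 13·x^2 + 16·x^3 + 48·x^4)·Dx^2  (order 2).
h: a_k = 0, -16, -16, 64/3, -80/3, -11728/15, -12928/15, …
ICs: h(0) = 0, h′(0) = -16.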